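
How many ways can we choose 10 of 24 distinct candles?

C(24,10) = 24!/(10! x 14!).

Final answer: \binom{24}{10} = 1961256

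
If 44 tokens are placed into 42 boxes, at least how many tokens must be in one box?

By the pigeonhole principle: ceiling(44/42).

Final answer: 2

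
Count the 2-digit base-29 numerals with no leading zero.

These are the integers in [29^1, 29^2), so the count is 29^2 - 29^1 = 28 x 29^1.

Final answer: 812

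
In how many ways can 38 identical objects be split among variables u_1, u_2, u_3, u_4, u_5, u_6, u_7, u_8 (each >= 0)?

Stars and bars with 38 stars and 7 bars:
C(38+8-1, 8-1) = C(45,7).

Final answer: C(45,7) = 45379620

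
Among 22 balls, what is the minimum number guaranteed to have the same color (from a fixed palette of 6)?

There are 6 possible values for color (from a fixed palette of 6). With 22 balls and 6 categories, by pigeonhole: ceiling(22/6).

Final answer: 4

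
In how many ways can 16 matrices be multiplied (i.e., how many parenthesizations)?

This is a standard Catalan-number count: the answer is C_n. Here n = 16 - 1 = 15.
C_n = C(2n,n) - C(2n,n+1), so C_{15} = C(30,15) - C(30,16) = 155117520 - 145422675.

Final answer: C_{15} = 9694845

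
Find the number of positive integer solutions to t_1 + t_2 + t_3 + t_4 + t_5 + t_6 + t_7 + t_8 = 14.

Substitute t'_i = t_i - 1 (so t'_i >= 0). Then sum t'_i = 14 - 8 = 6.
Stars and bars: C(6+8-1, 8-1) = C(13,7).

Final answer: C(13,7) = 1716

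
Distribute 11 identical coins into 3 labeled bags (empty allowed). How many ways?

Stars and bars: C(n+k-1, k-1) = C(13,2).

Final answer: C(13,2) = 78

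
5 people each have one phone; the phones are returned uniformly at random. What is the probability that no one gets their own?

D(n) = (n-1)(D(n-1) + D(n-2)), D(0)=1, D(1)=0.
Building up: D(2)=1, D(3)=2, D(4)=9, D(5)=44.
Total arrangements: 5! = 120.
Probability = D(5)/5! = 11/30.

Final answer: D(5)/5! = 44/120 = 0.366667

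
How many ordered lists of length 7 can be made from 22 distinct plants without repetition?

P(22,7) = 22!/(22-7)! = 22!/15!.

Final answer: P(22,7) = 859541760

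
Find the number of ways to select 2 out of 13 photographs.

C(13,2) = 13!/(2! x (13-2)!).

Final answer: C(13,2) = 78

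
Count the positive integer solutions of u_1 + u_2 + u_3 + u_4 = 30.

Substitute u'_i = u_i - 1 (so u'_i >= 0). Then sum u'_i = 30 - 4 = 26.
Stars and bars: C(26+4-1, 4-1) = C(29,3).

Final answer: C(29,3) = 3654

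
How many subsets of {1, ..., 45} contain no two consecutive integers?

Condition on whether n belongs to the subset: if not, any valid subset of {1, ..., n-1} works (a(n-1)); if so, n-1 is excluded and the rest is a valid subset of {1, ..., n-2} (a(n-2)). Hence a(n) = a(n-1) + a(n-2), a(1)=2, a(2)=3.
Iterating the recurrence: a(1)=2, a(2)=3, a(3)=5, a(4)=8, a(5)=13, a(6)=21, a(7)=34, a(8)=55, a(9)=89, a(10)=144, a(11)=233, a(12)=377, a(13)=610, a(14)=987, a(15)=1597, a(16)=2584, a(17)=4181, a(18)=6765, a(19)=10946, a(20)=17711, a(21)=28657, a(22)=46368, a(23)=75025, a(24)=121393, a(25)=196418, a(26)=317811, a(27)=514229, a(28)=832040, a(29)=1346269, a(30)=2178309, a(31)=3524578, a(32)=5702887, a(33)=9227465, a(34)=14930352, a(35)=24157817, a(36)=39088169, a(37)=63245986, a(38)=102334155, a(39)=165580141, a(40)=267914296, a(41)=433494437, a(42)=701408733, a(43)=1134903170, a(44)=1836311903, a(45)=2971215073.

Final answer: 2971215073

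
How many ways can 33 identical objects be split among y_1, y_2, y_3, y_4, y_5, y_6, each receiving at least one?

Substitute y'_i = y_i - 1 (so y'_i >= 0). Then sum y'_i = 33 - 6 = 27.
Stars and bars: C(27+6-1, 6-1) = C(32,5).

Final answer: C(32,5) = 201376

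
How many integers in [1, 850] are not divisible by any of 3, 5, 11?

|div by 3|=283, |div by 5|=170, |div by 11|=77.
|div by 3&5|=56, |div by 3&11|=25, |div by 5&11|=15, |div by all|=5.
By inclusion-exclusion, divisible by at least one: 283+170+77-56-25-15+5 = 439.
Not divisible by any: 850 - 439.

Final answer: 411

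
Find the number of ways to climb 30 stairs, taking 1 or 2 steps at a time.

Let f(n) be the number of climbs. Removing the last move (1 or 2 steps) gives f(n) = f(n-1) + f(n-2); base cases f(1)=1, f(2)=2.
Building up term by term: f(1)=1, f(2)=2, f(3)=3, f(4)=5, f(5)=8, f(6)=13, f(7)=21, f(8)=34, f(9)=55, f(10)=89, f(11)=144, f(12)=233, f(13)=377, f(14)=610, f(15)=987, f(16)=1597, f(17)=2584, f(18)=4181, f(19)=6765, f(20)=10946, f(21)=17711, f(22)=28657, f(23)=46368, f(24)=75025, f(25)=121393, f(26)=196418, f(27)=317811, f(28)=514229, f(29)=832040, f(30)=1346269.

Final answer: 1346269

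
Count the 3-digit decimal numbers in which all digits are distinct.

First digit: 9 (not 0). Second: 9 (not first). Third: 8, etc.
Total: 9 x 9 x 8.

Final answer: 648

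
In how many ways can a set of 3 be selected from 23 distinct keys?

C(23,3) = 23!/(3! x (23-3)!).

Final answer: C(23,3) = 1771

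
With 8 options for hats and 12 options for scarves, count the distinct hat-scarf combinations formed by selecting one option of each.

By the multiplication principle: 8 x 12.

Final answer: 96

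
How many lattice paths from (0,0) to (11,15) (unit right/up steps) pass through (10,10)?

Paths (0,0)->(10,10): C(20,10) = 184756.
Paths (10,10)->(11,15): C(6,5) = 6.
By multiplication principle: 184756 x 6.

Final answer: 1108536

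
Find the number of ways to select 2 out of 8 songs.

C(8,2) = 8!/(2! x (8-2)!).

Final answer: C(8,2) = 28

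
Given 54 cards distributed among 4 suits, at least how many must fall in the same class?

By pigeonhole with 54 objects and 4 categories: ceiling(54/4).

Final answer: 14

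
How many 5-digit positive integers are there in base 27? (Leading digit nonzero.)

Leading digit: 26 options (nonzero). Other 4 digit(s): 27 options each.
Total: 26 x 27^4.

Final answer: 13817466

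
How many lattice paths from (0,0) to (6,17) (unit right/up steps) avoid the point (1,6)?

Total paths to (6,17): C(23,17) = 100947.
Paths through (1,6): C(7,6) x C(16,11) = 30576.
Avoiding (1,6): 100947 - 30576.

Final answer: 70371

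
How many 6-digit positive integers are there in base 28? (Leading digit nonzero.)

In base 28, the leading digit has 27 choices (1..27); each of the remaining 5 digits has 28 choices.
Total: 27 x 28^5.

Final answer: 464679936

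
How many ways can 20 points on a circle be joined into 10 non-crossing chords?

This is a standard Catalan-number count: the answer is C_n. Here n = 20/2 = 10.
C_n = C(2n,n)/(n+1), so C_{10} = C(20,10)/11 = 184756/11.

Final answer: C_{10} = 16796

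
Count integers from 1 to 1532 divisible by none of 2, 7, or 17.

|div by 2|=766, |div by 7|=218, |div by 17|=90.
|div by 2&7|=109, |div by 2&17|=45, |div by 7&17|=12, |div by all|=6.
By inclusion-exclusion, divisible by at least one: 766+218+90-109-45-12+6 = 914.
Not divisible by any: 1532 - 914.

Final answer: 618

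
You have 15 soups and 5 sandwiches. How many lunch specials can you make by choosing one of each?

By the multiplication principle: 15 x 5.

Final answer: 75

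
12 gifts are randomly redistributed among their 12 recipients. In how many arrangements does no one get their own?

Use the recurrence D(n) = (n-1)(D(n-1) + D(n-2)) with D(0)=1, D(1)=0.
D(2) = 1 x (0 + 1) = 1
D(3) = 2 x (1 + 0) = 2
D(4) = 3 x (2 + 1) = 9
D(5) = 4 x (9 + 2) = 44
D(6) = 5 x (44 + 9) = 265
D(7) = 6 x (265 + 44) = 1854
D(8) = 7 x (1854 + 265) = 14833
D(9) = 8 x (14833 + 1854) = 133496
D(10) = 9 x (133496 + 14833) = 1334961
D(11) = 10 x (1334961 + 133496) = 14684570
D(12) = 11 x (D(11) + D(10)) = 11 x (14684570 + 1334961)

Final answer: D(12) = 176214841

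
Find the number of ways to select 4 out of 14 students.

C(14,4) = 14!/(4! x (14-4)!).

Final answer: C(14,4) = 1001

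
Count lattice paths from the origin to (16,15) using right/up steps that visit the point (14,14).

Paths (0,0)->(14,14): C(28,14) = 40116600.
Paths (14,14)->(16,15): C(3,1) = 3.
By multiplication principle: 40116600 x 3.

Final answer: 120349800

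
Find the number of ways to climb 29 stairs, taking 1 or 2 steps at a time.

Let f(n) count the ways. The last step is size 1 or 2, so f(n) = f(n-1) + f(n-2) with f(1)=1, f(2)=2.
Computing successive values: f(1)=1, f(2)=2, f(3)=3, f(4)=5, f(5)=8, f(6)=13, f(7)=21, f(8)=34, f(9)=55, f(10)=89, f(11)=144, f(12)=233, f(13)=377, f(14)=610, f(15)=987, f(16)=1597, f(17)=2584, f(18)=4181, f(19)=6765, f(20)=10946, f(21)=17711, f(22)=28657, f(23)=46368, f(24)=75025, f(25)=121393, f(26)=196418, f(27)=317811, f(28)=514229, f(29)=832040.

Final answer: 832040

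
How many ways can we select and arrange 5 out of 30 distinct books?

P(30,5) = 30!/(30-5)! = 30!/25!.

Final answer: P(30,5) = 17100720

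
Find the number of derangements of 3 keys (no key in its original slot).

Use the recurrence D(n) = (n-1)(D(n-1) + D(n-2)) with D(0)=1, D(1)=0.
D(2) = 1 x (0 + 1) = 1
D(3) = 2 x (D(2) + D(1)) = 2 x (1 + 0)

Final answer: D(3) = 2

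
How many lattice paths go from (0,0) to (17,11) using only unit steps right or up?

Each path has 17 right steps and 11 up steps in some order (28 steps total).
Choose which 11 of the 28 steps are up: C(28,11).

Final answer: C(28,11) = 21474180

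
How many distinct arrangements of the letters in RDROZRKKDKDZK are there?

Letters (D:3, K:4, O:1, R:3, Z:2). Total letters: 13.
Permutations = 13!/(4! x 3! x 3! x 2!).

Final answer: 3603600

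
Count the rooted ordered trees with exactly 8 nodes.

This is a standard Catalan-number count: the answer is C_n. Here n = 8 - 1 = 7.
Using C_0 = 1 and C_(k+1) = C_k x 2(2k+1)/(k+2), build up term by term: C_1=1, C_2=2, C_3=5, C_4=14, C_5=42, C_6=132, C_7=429.

Final answer: C_{7} = 429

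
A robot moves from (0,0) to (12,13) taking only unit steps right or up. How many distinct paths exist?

Each path has 12 right steps and 13 up steps in some order (25 steps total).
Choose which 13 of the 25 steps are up: C(25,13).

Final answer: C(25,13) = 5200300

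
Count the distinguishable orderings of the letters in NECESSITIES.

Letters (C:1, E:3, I:2, N:1, S:3, T:1). Total letters: 11.
Permutations = 11!/(3! x 3! x 2!).

Final answer: 554400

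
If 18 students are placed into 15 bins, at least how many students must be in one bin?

By the pigeonhole principle: ceiling(18/15).

Final answer: 2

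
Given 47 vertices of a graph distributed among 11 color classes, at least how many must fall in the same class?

By pigeonhole with 47 objects and 11 categories: ceiling(47/11).

Final answer: 5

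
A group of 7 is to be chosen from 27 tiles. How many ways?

C(27,7) = 27!/(7! x 20!).

Final answer: \binom{27}{7} = 888030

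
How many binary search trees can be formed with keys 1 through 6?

This is a standard Catalan-number count: the answer is C_n. Here n = 6.
Using C_0 = 1 and C_(k+1) = C_k x 2(2k+1)/(k+2), build up term by term: C_1=1, C_2=2, C_3=5, C_4=14, C_5=42, C_6=132.

Final answer: C_{6} = 132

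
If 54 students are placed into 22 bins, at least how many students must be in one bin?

By the pigeonhole principle: ceiling(54/22).

Final answer: 3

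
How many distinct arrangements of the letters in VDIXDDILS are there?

Letters (D:3, I:2, L:1, S:1, V:1, X:1). Total letters: 9.
Permutations = 9!/(3! x 2!).

Final answer: 30240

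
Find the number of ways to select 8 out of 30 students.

C(30,8) = 30!/(8! x 22!).

Final answer: \binom{30}{8} = 5852925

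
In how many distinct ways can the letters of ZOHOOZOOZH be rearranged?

Letters (H:2, O:5, Z:3). Total letters: 10.
Permutations = 10!/(5! x 3! x 2!).

Final answer: 2520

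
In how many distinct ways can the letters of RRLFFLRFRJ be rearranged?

Letters (F:3, J:1, L:2, R:4). Total letters: 10.
Permutations = 10!/(4! x 3! x 2!).

Final answer: 12600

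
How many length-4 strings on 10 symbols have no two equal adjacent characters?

First character: 10 choices. Each subsequent: 9 choices (must differ from the previous one).
Total: 10 x 9^3.

Final answer: 10 x 9^{3} = 7290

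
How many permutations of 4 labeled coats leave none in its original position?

Use the recurrence D(n) = (n-1)(D(n-1) + D(n-2)) with D(0)=1, D(1)=0.
D(2) = 1 x (0 + 1) = 1
D(3) = 2 x (1 + 0) = 2
D(4) = 3 x (D(3) + D(2)) = 3 x (2 + 1)

Final answer: D(4) = 9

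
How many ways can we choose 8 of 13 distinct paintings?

C(13,8) = 13!/(8! x (13-8)!).

Final answer: C(13,8) = 1287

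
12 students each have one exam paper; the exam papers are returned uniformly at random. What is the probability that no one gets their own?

D(n) = (n-1)(D(n-1) + D(n-2)), D(0)=1, D(1)=0.
Building up: D(2)=1, D(3)=2, D(4)=9, D(5)=44, D(6)=265, D(7)=1854, D(8)=14833, D(9)=133496, D(10)=1334961, D(11)=14684570, D(12)=176214841.
Total arrangements: 12! = 479001600.
Probability = D(12)/12! = 16019531/43545600.

Final answer: D(12)/12! = 176214841/479001600 = 0.367879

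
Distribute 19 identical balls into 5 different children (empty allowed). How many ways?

Stars and bars: C(n+k-1, k-1) = C(23,4).

Final answer: C(23,4) = 8855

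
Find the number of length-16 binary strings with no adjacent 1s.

Let a(n) count valid strings. If the last bit is 0 the prefix is any valid string of length n-1; if it is 1 the string must end in 01 with a valid prefix of length n-2. So a(n) = a(n-1) + a(n-2), a(1)=2, a(2)=3.
Computing successive values: a(1)=2, a(2)=3, a(3)=5, a(4)=8, a(5)=13, a(6)=21, a(7)=34, a(8)=55, a(9)=89, a(10)=144, a(11)=233, a(12)=377, a(13)=610, a(14)=987, a(15)=1597, a(16)=2584.

Final answer: 2584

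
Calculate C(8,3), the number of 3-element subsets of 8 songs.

C(8,3) = 8!/(3! x 5!).

Final answer: \binom{8}{3} = 56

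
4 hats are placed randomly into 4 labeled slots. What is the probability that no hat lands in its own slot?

Use the recurrence D(n) = (n-1)(D(n-1) + D(n-2)) with D(0)=1, D(1)=0.
Building up: D(2)=1, D(3)=2, D(4)=9.
Total arrangements: 4! = 24.
Probability = D(4)/4! = 3/8.

Final answer: D(4)/4! = 9/24 = 0.375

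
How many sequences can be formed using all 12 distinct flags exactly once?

The number of ways to arrange 12 distinct objects is 12!.

Final answer: 12! = 479001600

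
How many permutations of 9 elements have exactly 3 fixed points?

Choose which 3 elements are fixed: C(9,3) = 84.
Derange the remaining 6 using D(j) = (j-1)(D(j-1) + D(j-2)), D(0)=1, D(1)=0: D(2)=1, D(3)=2, D(4)=9, D(5)=44, D(6)=265.
Total: 84 x 265.

Final answer: C(9,3) D(6) = 22260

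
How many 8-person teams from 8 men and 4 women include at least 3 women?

Sum over valid woman counts:
C(4,3)C(8,5) = 224
C(4,4)C(8,4) = 70
Total: 224 + 70.

Final answer: 294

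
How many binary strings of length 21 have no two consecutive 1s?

A valid string ends in 0 (append to any length-(n-1) valid string) or in 01 (append to any length-(n-2) valid string), so a(n) = a(n-1) + a(n-2) with a(1)=2, a(2)=3.
Iterating the recurrence: a(1)=2, a(2)=3, a(3)=5, a(4)=8, a(5)=13, a(6)=21, a(7)=34, a(8)=55, a(9)=89, a(10)=144, a(11)=233, a(12)=377, a(13)=610, a(14)=987, a(15)=1597, a(16)=2584, a(17)=4181, a(18)=6765, a(19)=10946, a(20)=17711, a(21)=28657.

Final answer: 28657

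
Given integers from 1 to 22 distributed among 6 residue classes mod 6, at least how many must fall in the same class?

By pigeonhole with 22 objects and 6 categories: ceiling(22/6).

Final answer: 4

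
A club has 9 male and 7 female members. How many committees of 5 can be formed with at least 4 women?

Sum over valid woman counts:
C(7,4)C(9,1) = 315
C(7,5)C(9,0) = 21
Total: 315 + 21.

Final answer: 336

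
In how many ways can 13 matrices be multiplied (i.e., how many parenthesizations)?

This is counted by the nth Catalan number C_n. Here n = 13 - 1 = 12.
C_n = (2n)!/(n!(n+1)!), so C_{12} = 24!/(12! x 13!) = C(24,12)/13 = 2704156/13.

Final answer: C_{12} = 208012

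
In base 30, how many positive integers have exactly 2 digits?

These are the integers in [30^1, 30^2), so the count is 30^2 - 30^1 = 29 x 30^1.

Final answer: 870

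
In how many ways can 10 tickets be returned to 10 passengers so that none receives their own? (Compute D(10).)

Use the recurrence D(n) = (n-1)(D(n-1) + D(n-2)) with D(0)=1, D(1)=0.
D(2) = 1 x (0 + 1) = 1
D(3) = 2 x (1 + 0) = 2
D(4) = 3 x (2 + 1) = 9
D(5) = 4 x (9 + 2) = 44
D(6) = 5 x (44 + 9) = 265
D(7) = 6 x (265 + 44) = 1854
D(8) = 7 x (1854 + 265) = 14833
D(9) = 8 x (14833 + 1854) = 133496
D(10) = 9 x (D(9) + D(8)) = 9 x (133496 + 14833)

Final answer: D(10) = 1334961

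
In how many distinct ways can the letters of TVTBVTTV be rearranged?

Letters (B:1, T:4, V:3). Total letters: 8.
Permutations = 8!/(4! x 3!).

Final answer: 280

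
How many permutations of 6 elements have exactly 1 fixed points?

Choose which 1 elements are fixed: C(6,1) = 6.
Derange the remaining 5 using D(j) = (j-1)(D(j-1) + D(j-2)), D(0)=1, D(1)=0: D(2)=1, D(3)=2, D(4)=9, D(5)=44.
Total: 6 x 44.

Final answer: C(6,1) D(5) = 264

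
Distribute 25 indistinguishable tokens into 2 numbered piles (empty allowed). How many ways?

Stars and bars: C(n+k-1, k-1) = C(26,1).

Final answer: C(26,1) = 26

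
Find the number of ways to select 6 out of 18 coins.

C(18,6) = 18!/(6! x 12!).

Final answer: \binom{18}{6} = 18564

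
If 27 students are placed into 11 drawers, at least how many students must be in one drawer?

By the pigeonhole principle: ceiling(27/11).

Final answer: 3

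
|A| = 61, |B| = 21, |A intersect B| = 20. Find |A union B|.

|A union B| = |A| + |B| - |A intersect B| = 61 + 21 - 20.

Final answer: 62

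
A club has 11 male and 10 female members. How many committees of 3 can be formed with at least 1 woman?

Sum over valid woman counts:
C(10,1)C(11,2) = 550
C(10,2)C(11,1) = 495
C(10,3)C(11,0) = 120
Total: 550 + 495 + 120.

Final answer: 1165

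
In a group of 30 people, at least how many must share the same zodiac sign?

There are 12 possible values for zodiac sign. With 30 people and 12 categories, by pigeonhole: ceiling(30/12).

Final answer: 3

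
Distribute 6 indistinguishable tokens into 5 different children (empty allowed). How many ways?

Stars and bars: C(n+k-1, k-1) = C(10,4).

Final answer: C(10,4) = 210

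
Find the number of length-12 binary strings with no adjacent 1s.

Classify by the final bit: ...0 gives a(n-1) strings, ...01 gives a(n-2) strings. Thus a(n) = a(n-1) + a(n-2) with a(1)=2, a(2)=3.
Building up term by term: a(1)=2, a(2)=3, a(3)=5, a(4)=8, a(5)=13, a(6)=21, a(7)=34, a(8)=55, a(9)=89, a(10)=144, a(11)=233, a(12)=377.

Final answer: 377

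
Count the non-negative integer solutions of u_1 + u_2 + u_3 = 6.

Stars and bars with 6 stars and 2 bars:
C(6+3-1, 3-1) = C(8,2).

Final answer: C(8,2) = 28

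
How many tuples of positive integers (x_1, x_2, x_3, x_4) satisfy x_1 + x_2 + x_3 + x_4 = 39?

Substitute x'_i = x_i - 1 (so x'_i >= 0). Then sum x'_i = 39 - 4 = 35.
Stars and bars: C(35+4-1, 4-1) = C(38,3).

Final answer: C(38,3) = 8436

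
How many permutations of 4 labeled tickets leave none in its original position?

D(n) = (n-1)(D(n-1) + D(n-2)), D(0)=1, D(1)=0.
D(2) = 1 x (0 + 1) = 1
D(3) = 2 x (1 + 0) = 2
D(4) = 3 x (D(3) + D(2)) = 3 x (2 + 1)

Final answer: D(4) = 9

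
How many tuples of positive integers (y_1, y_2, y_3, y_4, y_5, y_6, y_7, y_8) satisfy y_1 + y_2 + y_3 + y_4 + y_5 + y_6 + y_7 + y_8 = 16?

Substitute y'_i = y_i - 1 (so y'_i >= 0). Then sum y'_i = 16 - 8 = 8.
Stars and bars: C(8+8-1, 8-1) = C(15,7).

Final answer: C(15,7) = 6435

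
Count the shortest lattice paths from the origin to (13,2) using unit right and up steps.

Each path has 13 right steps and 2 up steps in some order (15 steps total).
Choose which 2 of the 15 steps are up: C(15,2).

Final answer: C(15,2) = 105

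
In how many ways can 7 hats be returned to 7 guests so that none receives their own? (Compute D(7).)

Use the recurrence D(n) = (n-1)(D(n-1) + D(n-2)) with D(0)=1, D(1)=0.
D(2) = 1 x (0 + 1) = 1
D(3) = 2 x (1 + 0) = 2
D(4) = 3 x (2 + 1) = 9
D(5) = 4 x (9 + 2) = 44
D(6) = 5 x (44 + 9) = 265
D(7) = 6 x (D(6) + D(5)) = 6 x (265 + 44)

Final answer: D(7) = 1854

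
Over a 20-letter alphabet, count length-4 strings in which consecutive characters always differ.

First character: 20 choices. Each subsequent: 19 choices (must differ from the previous one).
Total: 20 x 19^3.

Final answer: 20 x 19^{3} = 137180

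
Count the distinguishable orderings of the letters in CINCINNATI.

Letters (A:1, C:2, I:3, N:3, T:1). Total letters: 10.
Permutations = 10!/(3! x 3! x 2!).

Final answer: 50400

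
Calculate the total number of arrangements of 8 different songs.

The number of ways to arrange 8 distinct objects is 8!.

Final answer: 8! = 40320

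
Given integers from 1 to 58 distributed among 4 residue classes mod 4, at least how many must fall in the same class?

By pigeonhole with 58 objects and 4 categories: ceiling(58/4).

Final answer: 15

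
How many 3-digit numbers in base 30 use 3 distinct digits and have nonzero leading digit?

First digit: 29 (nonzero). Second: 29 (not first). Third: 28, etc.
Total: 29 x 29 x 28.

Final answer: 23548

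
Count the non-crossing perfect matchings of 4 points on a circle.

This is counted by the nth Catalan number C_n. Here n = 4/2 = 2.
Using C_0 = 1 and C_(k+1) = C_k x 2(2k+1)/(k+2), build up term by term: C_1=1, C_2=2.

Final answer: C_{2} = 2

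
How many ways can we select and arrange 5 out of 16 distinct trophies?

P(16,5) = 16!/(16-5)! = 16!/11!.

Final answer: P(16,5) = 524160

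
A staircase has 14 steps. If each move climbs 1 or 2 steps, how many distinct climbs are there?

Condition on the final move: it is a 1-step (f(n-1) ways to get there) or a 2-step (f(n-2) ways), so f(n) = f(n-1) + f(n-2), with f(1)=1, f(2)=2.
Computing successive values: f(1)=1, f(2)=2, f(3)=3, f(4)=5, f(5)=8, f(6)=13, f(7)=21, f(8)=34, f(9)=55, f(10)=89, f(11)=144, f(12)=233, f(13)=377, f(14)=610.

Final answer: 610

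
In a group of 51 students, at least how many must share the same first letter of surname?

There are 26 possible values for first letter of surname. With 51 students and 26 categories, by pigeonhole: ceiling(51/26).

Final answer: 2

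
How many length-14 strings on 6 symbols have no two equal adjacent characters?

Let g(n) count such strings. g(1) = 6, and each valid string of length n-1 extends in 5 ways (any symbol but the last), so g(n) = 5 g(n-1).
Total: g(14) = 6 x 5^13.

Final answer: 6 x 5^{13} = 7324218750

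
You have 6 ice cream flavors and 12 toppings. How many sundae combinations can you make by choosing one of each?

By the multiplication principle: 6 x 12.

Final answer: 72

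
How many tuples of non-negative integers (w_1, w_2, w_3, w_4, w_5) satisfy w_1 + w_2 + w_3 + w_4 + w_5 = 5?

Stars and bars with 5 stars and 4 bars:
C(5+5-1, 5-1) = C(9,4).

Final answer: C(9,4) = 126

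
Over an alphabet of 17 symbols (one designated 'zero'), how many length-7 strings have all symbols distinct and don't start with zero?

First digit: 16 (nonzero). Second: 16 (not first). Third: 15, etc.
Total: 16 x 16 x 15 x 14 x 13 x 12 x 11.

Final answer: 92252160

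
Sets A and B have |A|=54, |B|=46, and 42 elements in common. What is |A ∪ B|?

|A union B| = |A| + |B| - |A intersect B| = 54 + 46 - 42.

Final answer: 58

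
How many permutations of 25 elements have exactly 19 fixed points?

Choose which 19 elements are fixed: C(25,19) = 177100.
Derange the remaining 6 using D(j) = (j-1)(D(j-1) + D(j-2)), D(0)=1, D(1)=0: D(2)=1, D(3)=2, D(4)=9, D(5)=44, D(6)=265.
Total: 177100 x 265.

Final answer: C(25,19) D(6) = 46931500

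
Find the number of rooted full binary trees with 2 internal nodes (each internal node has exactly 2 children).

This is a standard Catalan-number count: the answer is C_n. Here n = 2.
C_n = (2n)!/(n!(n+1)!), so C_{2} = 4!/(2! x 3!) = C(4,2)/3 = 6/3.

Final answer: C_{2} = 2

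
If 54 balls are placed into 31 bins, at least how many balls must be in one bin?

By the pigeonhole principle: ceiling(54/31).

Final answer: 2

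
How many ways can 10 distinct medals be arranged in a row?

The number of ways to arrange 10 distinct objects is 10!.

Final answer: 10! = 3628800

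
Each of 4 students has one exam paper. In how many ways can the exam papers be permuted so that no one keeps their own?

D(n) = (n-1)(D(n-1) + D(n-2)), D(0)=1, D(1)=0.
D(2) = 1 x (0 + 1) = 1
D(3) = 2 x (1 + 0) = 2
D(4) = 3 x (D(3) + D(2)) = 3 x (2 + 1)

Final answer: D(4) = 9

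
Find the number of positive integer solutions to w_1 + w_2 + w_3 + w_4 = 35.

Substitute w'_i = w_i - 1 (so w'_i >= 0). Then sum w'_i = 35 - 4 = 31.
Stars and bars: C(31+4-1, 4-1) = C(34,3).

Final answer: C(34,3) = 5984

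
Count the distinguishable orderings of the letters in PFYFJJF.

Letters (F:3, J:2, P:1, Y:1). Total letters: 7.
Permutations = 7!/(3! x 2!).

Final answer: 420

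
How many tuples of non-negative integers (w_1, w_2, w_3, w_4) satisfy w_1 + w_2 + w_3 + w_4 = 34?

Stars and bars with 34 stars and 3 bars:
C(34+4-1, 4-1) = C(37,3).

Final answer: C(37,3) = 7770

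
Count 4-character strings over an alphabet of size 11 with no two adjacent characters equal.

First character: 11 choices. Each subsequent: 10 choices (must differ from the previous one).
Total: 11 x 10^3.

Final answer: 11 x 10^{3} = 11000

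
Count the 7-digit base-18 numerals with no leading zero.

In base 18, the leading digit has 17 choices (1..17); each of the remaining 6 digits has 18 choices.
Total: 17 x 18^6.

Final answer: 578207808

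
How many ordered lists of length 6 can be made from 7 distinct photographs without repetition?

P(7,6) = 7!/(7-6)! = 7!/1!.

Final answer: P(7,6) = 5040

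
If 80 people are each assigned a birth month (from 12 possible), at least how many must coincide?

There are 12 possible values for birth month. With 80 people and 12 categories, by pigeonhole: ceiling(80/12).

Final answer: 7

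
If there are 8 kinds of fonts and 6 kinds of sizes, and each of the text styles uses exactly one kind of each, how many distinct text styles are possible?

By the multiplication principle: 8 x 6.

Final answer: 48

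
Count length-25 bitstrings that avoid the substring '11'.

Let a(n) count valid strings. If the last bit is 0 the prefix is any valid string of length n-1; if it is 1 the string must end in 01 with a valid prefix of length n-2. So a(n) = a(n-1) + a(n-2), a(1)=2, a(2)=3.
Computing successive values: a(1)=2, a(2)=3, a(3)=5, a(4)=8, a(5)=13, a(6)=21, a(7)=34, a(8)=55, a(9)=89, a(10)=144, a(11)=233, a(12)=377, a(13)=610, a(14)=987, a(15)=1597, a(16)=2584, a(17)=4181, a(18)=6765, a(19)=10946, a(20)=17711, a(21)=28657, a(22)=46368, a(23)=75025, a(24)=121393, a(25)=196418.

Final answer: 196418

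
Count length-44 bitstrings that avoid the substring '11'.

A valid string ends in 0 (append to any length-(n-1) valid string) or in 01 (append to any length-(n-2) valid string), so a(n) = a(n-1) + a(n-2) with a(1)=2, a(2)=3.
Iterating the recurrence: a(1)=2, a(2)=3, a(3)=5, a(4)=8, a(5)=13, a(6)=21, a(7)=34, a(8)=55, a(9)=89, a(10)=144, a(11)=233, a(12)=377, a(13)=610, a(14)=987, a(15)=1597, a(16)=2584, a(17)=4181, a(18)=6765, a(19)=10946, a(20)=17711, a(21)=28657, a(22)=46368, a(23)=75025, a(24)=121393, a(25)=196418, a(26)=317811, a(27)=514229, a(28)=832040, a(29)=1346269, a(30)=2178309, a(31)=3524578, a(32)=5702887, a(33)=9227465, a(34)=14930352, a(35)=24157817, a(36)=39088169, a(37)=63245986, a(38)=102334155, a(39)=165580141, a(40)=267914296, a(41)=433494437, a(42)=701408733, a(43)=1134903170, a(44)=1836311903.

Final answer: 1836311903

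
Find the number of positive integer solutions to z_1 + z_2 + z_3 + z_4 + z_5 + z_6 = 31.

Substitute z'_i = z_i - 1 (so z'_i >= 0). Then sum z'_i = 31 - 6 = 25.
Stars and bars: C(25+6-1, 6-1) = C(30,5).

Final answer: C(30,5) = 142506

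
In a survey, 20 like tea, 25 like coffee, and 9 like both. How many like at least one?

|A union B| = |A| + |B| - |A intersect B| = 20 + 25 - 9.

Final answer: 36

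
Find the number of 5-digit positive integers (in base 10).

First digit: 9 choices (1-9). Each of the remaining 4 digits: 10 choices.
Total: 9 x 10^4.

Final answer: 90000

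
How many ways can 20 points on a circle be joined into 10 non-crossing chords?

The structures are counted by the Catalan number C_n. Here n = 20/2 = 10.
C_n = C(2n,n)/(n+1), so C_{10} = C(20,10)/11 = 184756/11.

Final answer: C_{10} = 16796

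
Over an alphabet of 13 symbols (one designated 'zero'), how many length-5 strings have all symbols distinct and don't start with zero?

The leading digit has 12 choices (anything but zero); the next has 12 (anything but the first), then 11, and so on, one fewer each time.
Total: 12 x 12 x 11 x 10 x 9.

Final answer: 142560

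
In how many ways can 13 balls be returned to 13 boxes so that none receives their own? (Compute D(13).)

Use the recurrence D(n) = (n-1)(D(n-1) + D(n-2)) with D(0)=1, D(1)=0.
D(2) = 1 x (0 + 1) = 1
D(3) = 2 x (1 + 0) = 2
D(4) = 3 x (2 + 1) = 9
D(5) = 4 x (9 + 2) = 44
D(6) = 5 x (44 + 9) = 265
D(7) = 6 x (265 + 44) = 1854
D(8) = 7 x (1854 + 265) = 14833
D(9) = 8 x (14833 + 1854) = 133496
D(10) = 9 x (133496 + 14833) = 1334961
D(11) = 10 x (1334961 + 133496) = 14684570
D(12) = 11 x (14684570 + 1334961) = 176214841
D(13) = 12 x (D(12) + D(11)) = 12 x (176214841 + 14684570)

Final answer: D(13) = 2290792932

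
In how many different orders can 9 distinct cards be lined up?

The number of ways to arrange 9 distinct objects is 9!.

Final answer: 9! = 362880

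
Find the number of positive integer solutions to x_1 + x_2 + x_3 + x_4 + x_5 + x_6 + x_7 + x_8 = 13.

Substitute x'_i = x_i - 1 (so x'_i >= 0). Then sum x'_i = 13 - 8 = 5.
Stars and bars: C(5+8-1, 8-1) = C(12,7).

Final answer: C(12,7) = 792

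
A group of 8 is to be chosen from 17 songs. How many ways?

C(17,8) = 17!/(8! x (17-8)!).

Final answer: C(17,8) = 24310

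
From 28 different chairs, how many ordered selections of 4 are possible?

P(28,4) = 28!/(28-4)! = 28!/24!.

Final answer: P(28,4) = 491400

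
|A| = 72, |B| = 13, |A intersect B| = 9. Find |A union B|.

|A union B| = |A| + |B| - |A intersect B| = 72 + 13 - 9.

Final answer: 76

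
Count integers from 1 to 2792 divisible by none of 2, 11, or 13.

|div by 2|=1396, |div by 11|=253, |div by 13|=214.
|div by 2&11|=126, |div by 2&13|=107, |div by 11&13|=19, |div by all|=9.
By inclusion-exclusion, divisible by at least one: 1396+253+214-126-107-19+9 = 1620.
Not divisible by any: 2792 - 1620.

Final answer: 1172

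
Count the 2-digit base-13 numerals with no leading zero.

In base 13, the leading digit has 12 choices (1..12); each of the remaining 1 digits has 13 choices.
Total: 12 x 13^1.

Final answer: 156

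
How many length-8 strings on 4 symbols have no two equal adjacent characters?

First character: 4 choices. Each subsequent: 3 choices (must differ from the previous one).
Total: 4 x 3^7.

Final answer: 4 x 3^{7} = 8748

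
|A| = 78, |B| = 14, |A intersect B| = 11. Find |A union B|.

|A union B| = |A| + |B| - |A intersect B| = 78 + 14 - 11.

Final answer: 81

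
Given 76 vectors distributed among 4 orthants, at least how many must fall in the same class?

By pigeonhole with 76 objects and 4 categories: ceiling(76/4).

Final answer: 19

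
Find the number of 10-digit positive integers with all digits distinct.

First digit: 9 (not 0). Second: 9 (not first). Third: 8, etc.
Total: 9 x 9 x 8 x 7 x 6 x 5 x 4 x 3 x 2 x 1.

Final answer: 3265920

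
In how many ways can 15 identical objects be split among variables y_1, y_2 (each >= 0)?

Stars and bars with 15 stars and 1 bars:
C(15+2-1, 2-1) = C(16,1).

Final answer: C(16,1) = 16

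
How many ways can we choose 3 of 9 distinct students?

C(9,3) = 9!/(3! x 6!).

Final answer: \binom{9}{3} = 84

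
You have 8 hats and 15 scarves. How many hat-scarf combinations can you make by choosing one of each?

By the multiplication principle: 8 x 15.

Final answer: 120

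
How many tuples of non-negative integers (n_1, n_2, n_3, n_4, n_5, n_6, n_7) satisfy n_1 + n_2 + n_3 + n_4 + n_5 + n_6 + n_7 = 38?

Stars and bars with 38 stars and 6 bars:
C(38+7-1, 7-1) = C(44,6).

Final answer: C(44,6) = 7059052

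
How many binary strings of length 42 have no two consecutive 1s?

Classify by the final bit: ...0 gives a(n-1) strings, ...01 gives a(n-2) strings. Thus a(n) = a(n-1) + a(n-2) with a(1)=2, a(2)=3.
Computing successive values: a(1)=2, a(2)=3, a(3)=5, a(4)=8, a(5)=13, a(6)=21, a(7)=34, a(8)=55, a(9)=89, a(10)=144, a(11)=233, a(12)=377, a(13)=610, a(14)=987, a(15)=1597, a(16)=2584, a(17)=4181, a(18)=6765, a(19)=10946, a(20)=17711, a(21)=28657, a(22)=46368, a(23)=75025, a(24)=121393, a(25)=196418, a(26)=317811, a(27)=514229, a(28)=832040, a(29)=1346269, a(30)=2178309, a(31)=3524578, a(32)=5702887, a(33)=9227465, a(34)=14930352, a(35)=24157817, a(36)=39088169, a(37)=63245986, a(38)=102334155, a(39)=165580141, a(40)=267914296, a(41)=433494437, a(42)=701408733.

Final answer: 701408733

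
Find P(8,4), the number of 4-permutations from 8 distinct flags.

P(8,4) = 8!/(8-4)! = 8!/4!.

Final answer: P(8,4) = 1680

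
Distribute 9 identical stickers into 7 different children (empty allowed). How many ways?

Stars and bars: C(n+k-1, k-1) = C(15,6).

Final answer: C(15,6) = 5005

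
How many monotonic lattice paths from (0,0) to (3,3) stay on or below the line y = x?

Total monotonic paths to (3,3): C(6,3) = 20.
A path is bad iff it touches y = x + 1; reflecting its initial segment maps bad paths bijectively onto all paths to (2,4), of which there are C(6,4) = 15.
Valid Dyck paths: 20 - 15.
(Check: C(6,3) - C(6,4) = C(6,3)/4, the Catalan number C_{3}.)

Final answer: C_{3} = 5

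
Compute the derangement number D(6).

Use the recurrence D(n) = (n-1)(D(n-1) + D(n-2)) with D(0)=1, D(1)=0.
D(2) = 1 x (0 + 1) = 1
D(3) = 2 x (1 + 0) = 2
D(4) = 3 x (2 + 1) = 9
D(5) = 4 x (9 + 2) = 44
D(6) = 5 x (D(5) + D(4)) = 5 x (44 + 9)

Final answer: D(6) = 265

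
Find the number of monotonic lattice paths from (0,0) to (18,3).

Each path has 18 right steps and 3 up steps in some order (21 steps total).
Choose which 3 of the 21 steps are up: C(21,3).

Final answer: C(21,3) = 1330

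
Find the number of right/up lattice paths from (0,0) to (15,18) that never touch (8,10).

Total paths to (15,18): C(33,18) = 1037158320.
Paths through (8,10): C(18,10) x C(15,8) = 281582730.
Avoiding (8,10): 1037158320 - 281582730.

Final answer: 755575590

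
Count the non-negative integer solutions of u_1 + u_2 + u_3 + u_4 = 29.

Stars and bars with 29 stars and 3 bars:
C(29+4-1, 4-1) = C(32,3).

Final answer: C(32,3) = 4960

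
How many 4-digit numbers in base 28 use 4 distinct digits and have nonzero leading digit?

The leading digit has 27 choices (anything but zero); the next has 27 (anything but the first), then 26, and so on, one fewer each time.
Total: 27 x 27 x 26 x 25.

Final answer: 473850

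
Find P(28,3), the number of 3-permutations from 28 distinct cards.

P(28,3) = 28!/(28-3)! = 28!/25!.

Final answer: P(28,3) = 19656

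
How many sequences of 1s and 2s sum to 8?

Let f(n) be the number of climbs. Removing the last move (1 or 2 steps) gives f(n) = f(n-1) + f(n-2); base cases f(1)=1, f(2)=2.
Computing successive values: f(1)=1, f(2)=2, f(3)=3, f(4)=5, f(5)=8, f(6)=13, f(7)=21, f(8)=34.

Final answer: 34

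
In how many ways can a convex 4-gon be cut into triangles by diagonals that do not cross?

This is counted by the nth Catalan number C_n. Here n = 4 - 2 = 2.
C_n = C(2n,n)/(n+1), so C_{2} = C(4,2)/3 = 6/3.

Final answer: C_{2} = 2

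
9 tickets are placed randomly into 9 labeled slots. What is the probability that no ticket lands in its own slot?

D(n) = (n-1)(D(n-1) + D(n-2)), D(0)=1, D(1)=0.
Building up: D(2)=1, D(3)=2, D(4)=9, D(5)=44, D(6)=265, D(7)=1854, D(8)=14833, D(9)=133496.
Total arrangements: 9! = 362880.
Probability = D(9)/9! = 16687/45360.

Final answer: D(9)/9! = 133496/362880 = 0.367879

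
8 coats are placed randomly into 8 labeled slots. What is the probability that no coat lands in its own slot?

Use the recurrence D(n) = (n-1)(D(n-1) + D(n-2)) with D(0)=1, D(1)=0.
Building up: D(2)=1, D(3)=2, D(4)=9, D(5)=44, D(6)=265, D(7)=1854, D(8)=14833.
Total arrangements: 8! = 40320.
Probability = D(8)/8! = 2119/5760.

Final answer: D(8)/8! = 14833/40320 = 0.367882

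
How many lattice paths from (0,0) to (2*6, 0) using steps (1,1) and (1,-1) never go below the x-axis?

Total monotonic paths to (6,6): C(12,6) = 924.
A path is bad iff it touches y = x + 1; reflecting its initial segment maps bad paths bijectively onto all paths to (5,7), of which there are C(12,7) = 792.
Valid Dyck paths: 924 - 792.
(These counts are the Catalan numbers.)

Final answer: C_{6} = 132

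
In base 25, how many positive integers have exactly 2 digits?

Leading digit: 24 options (nonzero). Other 1 digit(s): 25 options each.
Total: 24 x 25^1.

Final answer: 600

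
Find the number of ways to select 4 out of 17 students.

C(17,4) = 17!/(4! x 13!).

Final answer: \binom{17}{4} = 2380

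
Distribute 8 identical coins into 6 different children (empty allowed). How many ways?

Stars and bars: C(n+k-1, k-1) = C(13,5).

Final answer: C(13,5) = 1287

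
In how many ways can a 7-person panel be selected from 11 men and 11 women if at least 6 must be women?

Sum over valid woman counts:
C(11,6)C(11,1) = 5082
C(11,7)C(11,0) = 330
Total: 5082 + 330.

Final answer: 5412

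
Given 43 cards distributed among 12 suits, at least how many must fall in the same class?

By pigeonhole with 43 objects and 12 categories: ceiling(43/12).

Final answer: 4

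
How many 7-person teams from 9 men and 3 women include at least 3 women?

Sum over valid woman counts:
C(3,3)C(9,4).

Final answer: 126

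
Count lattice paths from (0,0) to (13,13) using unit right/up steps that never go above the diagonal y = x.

Total monotonic paths to (13,13): C(26,13) = 10400600.
Paths that cross above y=x (reflection bijection): C(26,14) = 9657700.
Valid Dyck paths: 10400600 - 9657700.
(Equivalently, C_{13} = C(26,13)/14 = 10400600/14.)

Final answer: C_{13} = 742900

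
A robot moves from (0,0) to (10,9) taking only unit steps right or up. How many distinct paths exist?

Each path has 10 right steps and 9 up steps in some order (19 steps total).
Choose which 9 of the 19 steps are up: C(19,9).

Final answer: C(19,9) = 92378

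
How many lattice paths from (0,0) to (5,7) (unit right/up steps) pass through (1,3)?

Paths (0,0)->(1,3): C(4,3) = 4.
Paths (1,3)->(5,7): C(8,4) = 70.
By multiplication principle: 4 x 70.

Final answer: 280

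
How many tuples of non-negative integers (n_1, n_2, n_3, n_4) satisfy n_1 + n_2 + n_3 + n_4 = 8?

Stars and bars with 8 stars and 3 bars:
C(8+4-1, 4-1) = C(11,3).

Final answer: C(11,3) = 165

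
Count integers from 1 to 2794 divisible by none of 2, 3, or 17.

|div by 2|=1397, |div by 3|=931, |div by 17|=164.
|div by 2&3|=465, |div by 2&17|=82, |div by 3&17|=54, |div by all|=27.
By inclusion-exclusion, divisible by at least one: 1397+931+164-465-82-54+27 = 1918.
Not divisible by any: 2794 - 1918.

Final answer: 876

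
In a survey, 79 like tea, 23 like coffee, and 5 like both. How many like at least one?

|A union B| = |A| + |B| - |A intersect B| = 79 + 23 - 5.

Final answer: 97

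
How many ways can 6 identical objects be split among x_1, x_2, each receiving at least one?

Substitute x'_i = x_i - 1 (so x'_i >= 0). Then sum x'_i = 6 - 2 = 4.
Stars and bars: C(4+2-1, 2-1) = C(5,1).

Final answer: C(5,1) = 5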